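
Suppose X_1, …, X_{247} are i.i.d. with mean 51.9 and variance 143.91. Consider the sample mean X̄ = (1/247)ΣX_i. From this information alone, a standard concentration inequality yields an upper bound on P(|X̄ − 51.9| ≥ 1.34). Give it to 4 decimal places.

0.3245

With mean and variance of each term known, Chebyshev's inequality bounds the deviation of the sum (or sample mean).
Var(X̄) = Var(X_i)/n = 143.91/247 = 0.58263.
Chebyshev: P(|X̄ − 51.9| ≥ 1.34) ≤ Var(X̄)/(1.34)² = 143.91/(247·1.34²) = 0.3245.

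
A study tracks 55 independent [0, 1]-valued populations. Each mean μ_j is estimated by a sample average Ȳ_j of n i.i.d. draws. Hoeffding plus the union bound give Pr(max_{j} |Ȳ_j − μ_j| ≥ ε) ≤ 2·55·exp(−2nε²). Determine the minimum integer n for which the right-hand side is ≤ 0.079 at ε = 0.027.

Need 2·55·exp(−2nε²) ≤ 0.079, i.e. exp(−2nε²) ≤ 0.079/110.
So 2nε² ≥ ln(110/0.079) = 7.238788.
Hence n ≥ 7.238788/(2·0.027²) = 4964.875.
The smallest integer n is 4965.

4965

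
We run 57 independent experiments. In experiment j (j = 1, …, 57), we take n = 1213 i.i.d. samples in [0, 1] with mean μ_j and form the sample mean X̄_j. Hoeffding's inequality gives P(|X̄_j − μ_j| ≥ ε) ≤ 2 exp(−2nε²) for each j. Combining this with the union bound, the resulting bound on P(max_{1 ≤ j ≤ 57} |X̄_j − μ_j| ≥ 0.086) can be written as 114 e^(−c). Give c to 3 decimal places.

Union bound over the 57 events: P(max_{1 ≤ j ≤ 57} |X̄_j − μ_j| ≥ 0.086) ≤ 57·2·exp(−2nε²) = 114 exp(−2·1213·0.086²).
So c = 2·1213·0.086² = 17.9427.

17.943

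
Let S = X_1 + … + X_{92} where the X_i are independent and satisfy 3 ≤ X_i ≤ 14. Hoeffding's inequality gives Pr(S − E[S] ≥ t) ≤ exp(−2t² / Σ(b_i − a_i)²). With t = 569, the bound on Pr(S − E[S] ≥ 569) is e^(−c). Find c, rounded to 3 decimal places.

58.168

Σ(b_i − a_i)² = 92·(11)² = 11132.
c = 2t²/11132 = 2·569²/11132 = 58.1676.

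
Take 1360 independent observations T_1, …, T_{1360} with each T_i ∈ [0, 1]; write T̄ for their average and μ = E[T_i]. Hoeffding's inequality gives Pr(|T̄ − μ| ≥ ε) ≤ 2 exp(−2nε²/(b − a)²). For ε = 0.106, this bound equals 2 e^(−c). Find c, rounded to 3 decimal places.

c = 2nε²/(b − a)² = 2·1360·0.106² / 1² = 30.5619.

30.562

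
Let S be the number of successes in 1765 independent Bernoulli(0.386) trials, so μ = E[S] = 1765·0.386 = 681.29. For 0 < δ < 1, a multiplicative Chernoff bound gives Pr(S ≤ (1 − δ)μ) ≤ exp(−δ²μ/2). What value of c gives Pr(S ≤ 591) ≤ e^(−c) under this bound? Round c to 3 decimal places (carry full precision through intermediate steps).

Write 591 = (1 − δ)μ, so δ = 1 − 591/681.29 = 0.132528…
Then the exponent is δ²μ/2 = (μ − 591)²/(2μ) = 5.982976.

5.983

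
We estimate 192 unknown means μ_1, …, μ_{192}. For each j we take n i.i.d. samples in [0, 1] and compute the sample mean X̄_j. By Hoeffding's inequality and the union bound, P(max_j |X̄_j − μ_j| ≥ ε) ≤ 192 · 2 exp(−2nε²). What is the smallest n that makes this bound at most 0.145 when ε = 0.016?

Need 2·192·exp(−2nε²) ≤ 0.145, i.e. exp(−2nε²) ≤ 0.145/384.
So 2nε² ≥ ln(384/0.145) = 7.881664.
Hence n ≥ 7.881664/(2·0.016²) = 15393.875.
The smallest integer n is 15394.

15394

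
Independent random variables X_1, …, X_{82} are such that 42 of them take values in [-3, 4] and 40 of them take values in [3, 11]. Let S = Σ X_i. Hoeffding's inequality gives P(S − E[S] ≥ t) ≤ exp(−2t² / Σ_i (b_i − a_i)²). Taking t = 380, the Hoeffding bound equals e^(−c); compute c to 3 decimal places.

Σ(b_i − a_i)² = 42·7² + 40·8² = 4618.
c = 2t² / 4618 = 2·380² / 4618 = 62.5379.

62.538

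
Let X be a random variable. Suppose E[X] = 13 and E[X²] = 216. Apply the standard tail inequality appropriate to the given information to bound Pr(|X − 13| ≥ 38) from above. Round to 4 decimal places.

0.0325

The first two moments determine the variance, so Chebyshev's inequality is the sharpest standard bound available.
Var(X) = E[X²] − (E[X])² = 216 − 169 = 47.
Chebyshev's inequality: Pr(|X − μ| ≥ t) ≤ Var(X)/t² = 47/1444 = 0.0325.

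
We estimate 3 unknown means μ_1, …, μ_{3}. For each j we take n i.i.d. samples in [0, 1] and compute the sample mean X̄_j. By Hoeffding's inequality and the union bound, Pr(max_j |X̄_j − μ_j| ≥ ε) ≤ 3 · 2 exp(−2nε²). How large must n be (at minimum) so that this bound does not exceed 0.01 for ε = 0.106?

Need 2·3·exp(−2nε²) ≤ 0.01, i.e. exp(−2nε²) ≤ 0.01/6.
So 2nε² ≥ ln(6/0.01) = 6.396930.
Hence n ≥ 6.396930/(2·0.106²) = 284.662.
The smallest integer n is 285.

285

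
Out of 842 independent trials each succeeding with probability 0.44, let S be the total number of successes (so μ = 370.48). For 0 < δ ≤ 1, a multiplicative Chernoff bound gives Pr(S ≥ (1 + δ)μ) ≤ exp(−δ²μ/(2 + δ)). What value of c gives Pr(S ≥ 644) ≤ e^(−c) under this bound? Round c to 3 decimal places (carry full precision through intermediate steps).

Write 644 = (1 + δ)μ, so δ = 644/370.48 − 1 = 0.7382855…
Then the exponent is δ²μ/(2 + δ) = (644 − μ)² / (μ·(2 + δ)) = 73.745358.

73.745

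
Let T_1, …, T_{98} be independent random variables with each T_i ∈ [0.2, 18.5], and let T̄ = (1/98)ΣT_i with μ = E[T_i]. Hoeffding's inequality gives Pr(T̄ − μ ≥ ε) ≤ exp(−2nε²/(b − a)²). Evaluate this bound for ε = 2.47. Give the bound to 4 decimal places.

0.0281

Exponent: 2nε²/(b − a)² = 2·98·2.47² / 18.3² = 3.57065.
Bound = exp(−3.57065) = 0.02814.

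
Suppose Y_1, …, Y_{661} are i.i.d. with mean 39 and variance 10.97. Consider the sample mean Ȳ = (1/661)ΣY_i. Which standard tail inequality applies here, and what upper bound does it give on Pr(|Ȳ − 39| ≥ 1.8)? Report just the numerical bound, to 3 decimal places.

0.005

With mean and variance of each term known, Chebyshev's inequality bounds the deviation of the sum (or sample mean).
Var(Ȳ) = Var(Y_i)/n = 10.97/661 = 0.016596.
Chebyshev: Pr(|Ȳ − 39| ≥ 1.8) ≤ Var(Ȳ)/(1.8)² = 10.97/(661·1.8²) = 0.0051.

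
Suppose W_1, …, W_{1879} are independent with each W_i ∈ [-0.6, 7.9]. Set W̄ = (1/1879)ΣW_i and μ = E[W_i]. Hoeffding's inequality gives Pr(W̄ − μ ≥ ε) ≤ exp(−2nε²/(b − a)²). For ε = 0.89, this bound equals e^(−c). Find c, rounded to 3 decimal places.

c = 2nε²/(b − a)² = 2·1879·0.89² / 8.5² = 41.2002.

41.200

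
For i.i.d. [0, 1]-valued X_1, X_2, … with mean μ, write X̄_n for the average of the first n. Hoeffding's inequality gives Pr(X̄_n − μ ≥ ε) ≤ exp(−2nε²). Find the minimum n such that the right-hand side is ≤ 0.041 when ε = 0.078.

263

Require exp(−2nε²) ≤ 0.041, i.e. 2nε² ≥ ln(1/0.041) = 3.194183.
So n ≥ 3.194183 / (2·0.078²) = 262.507.
The smallest integer n is 263.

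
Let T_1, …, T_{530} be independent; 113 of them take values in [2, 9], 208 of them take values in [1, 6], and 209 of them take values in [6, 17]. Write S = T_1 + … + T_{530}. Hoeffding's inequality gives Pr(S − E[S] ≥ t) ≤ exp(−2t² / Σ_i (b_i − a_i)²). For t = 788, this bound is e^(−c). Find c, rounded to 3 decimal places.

Σ(b_i − a_i)² = 113·7² + 208·5² + 209·11² = 36026.
c = 2t² / 36026 = 2·788² / 36026 = 34.4720.

34.472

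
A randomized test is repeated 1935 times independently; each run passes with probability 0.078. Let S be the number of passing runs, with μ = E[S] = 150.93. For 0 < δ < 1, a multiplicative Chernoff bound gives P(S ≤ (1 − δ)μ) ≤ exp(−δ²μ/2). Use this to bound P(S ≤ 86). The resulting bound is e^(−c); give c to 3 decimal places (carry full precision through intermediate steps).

Write 86 = (1 − δ)μ, so δ = 1 − 86/150.93 = 0.4301994…
Then the exponent is δ²μ/2 = (μ − 86)²/(2μ) = 13.966425.

13.966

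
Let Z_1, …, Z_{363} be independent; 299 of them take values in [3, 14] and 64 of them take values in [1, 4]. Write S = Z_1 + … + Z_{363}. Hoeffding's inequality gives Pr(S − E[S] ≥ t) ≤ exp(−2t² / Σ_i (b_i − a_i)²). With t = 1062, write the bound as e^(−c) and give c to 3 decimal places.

61.371

Σ(b_i − a_i)² = 299·11² + 64·3² = 36755.
c = 2t² / 36755 = 2·1062² / 36755 = 61.3709.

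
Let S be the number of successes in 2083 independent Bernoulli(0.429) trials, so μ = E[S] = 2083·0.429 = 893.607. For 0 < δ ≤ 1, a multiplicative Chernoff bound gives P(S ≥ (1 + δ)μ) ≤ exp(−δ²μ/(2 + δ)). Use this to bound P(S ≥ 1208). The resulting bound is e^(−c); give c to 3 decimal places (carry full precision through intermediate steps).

47.032

Write 1208 = (1 + δ)μ, so δ = 1208/893.607 − 1 = 0.3518247…
Then the exponent is δ²μ/(2 + δ) = (1208 − μ)² / (μ·(2 + δ)) = 47.032085.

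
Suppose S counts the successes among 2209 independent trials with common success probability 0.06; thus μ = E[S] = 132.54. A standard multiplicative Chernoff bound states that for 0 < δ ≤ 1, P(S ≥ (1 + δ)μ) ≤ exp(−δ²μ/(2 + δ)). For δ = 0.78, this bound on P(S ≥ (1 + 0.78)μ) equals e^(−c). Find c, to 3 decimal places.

29.006

c = δ²μ/(2 + δ) = 0.78²·132.54/(2 + 0.78) = 29.0062.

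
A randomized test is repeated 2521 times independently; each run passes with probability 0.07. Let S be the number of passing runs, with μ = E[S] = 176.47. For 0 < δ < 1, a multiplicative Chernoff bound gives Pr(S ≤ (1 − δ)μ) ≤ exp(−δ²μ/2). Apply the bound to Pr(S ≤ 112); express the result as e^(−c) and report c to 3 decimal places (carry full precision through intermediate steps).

Write 112 = (1 − δ)μ, so δ = 1 − 112/176.47 = 0.3653312…
Then the exponent is δ²μ/2 = (μ − 112)²/(2μ) = 11.776452.

11.776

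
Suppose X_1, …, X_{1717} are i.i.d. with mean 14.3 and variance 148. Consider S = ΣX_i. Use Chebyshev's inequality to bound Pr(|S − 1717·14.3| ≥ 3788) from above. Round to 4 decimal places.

Var(S) = n·Var(X_i) = 1717·148 = 254116.
Chebyshev: Pr(|S − 1717·14.3| ≥ 3788) ≤ Var(S)/3788² = 254116/14348944 = 0.0177.

0.0177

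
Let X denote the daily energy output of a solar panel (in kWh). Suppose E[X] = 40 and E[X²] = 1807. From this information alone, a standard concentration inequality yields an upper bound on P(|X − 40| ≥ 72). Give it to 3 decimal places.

0.040

The first two moments determine the variance, so Chebyshev's inequality is the sharpest standard bound available.
Var(X) = E[X²] − (E[X])² = 1807 − 1600 = 207.
Chebyshev's inequality: P(|X − μ| ≥ t) ≤ Var(X)/t² = 207/5184 = 0.0399.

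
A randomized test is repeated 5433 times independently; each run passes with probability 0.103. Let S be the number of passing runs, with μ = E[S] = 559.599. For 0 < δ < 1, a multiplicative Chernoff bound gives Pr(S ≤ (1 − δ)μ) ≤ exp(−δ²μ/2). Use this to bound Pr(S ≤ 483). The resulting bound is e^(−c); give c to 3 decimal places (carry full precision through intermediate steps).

Write 483 = (1 − δ)μ, so δ = 1 − 483/559.599 = 0.1368819…
Then the exponent is δ²μ/2 = (μ − 483)²/(2μ) = 5.242510.

5.243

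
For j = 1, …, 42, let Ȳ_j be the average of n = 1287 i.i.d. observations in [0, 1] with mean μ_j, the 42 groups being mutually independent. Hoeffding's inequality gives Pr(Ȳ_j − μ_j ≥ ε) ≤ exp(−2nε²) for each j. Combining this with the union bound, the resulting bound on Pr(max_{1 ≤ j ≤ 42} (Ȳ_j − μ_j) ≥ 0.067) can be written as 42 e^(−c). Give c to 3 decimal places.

Union bound over the 42 events: Pr(max_{1 ≤ j ≤ 42} (Ȳ_j − μ_j) ≥ 0.067) ≤ 42·exp(−2nε²) = 42 exp(−2·1287·0.067²).
So c = 2·1287·0.067² = 11.5547.

11.555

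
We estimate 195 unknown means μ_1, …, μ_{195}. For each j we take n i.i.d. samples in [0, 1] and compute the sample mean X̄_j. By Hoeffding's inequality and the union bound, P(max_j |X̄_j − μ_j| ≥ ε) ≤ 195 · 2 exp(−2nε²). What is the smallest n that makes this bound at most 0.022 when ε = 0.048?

Need 2·195·exp(−2nε²) ≤ 0.022, i.e. exp(−2nε²) ≤ 0.022/390.
So 2nε² ≥ ln(390/0.022) = 9.782860.
Hence n ≥ 9.782860/(2·0.048²) = 2123.016.
The smallest integer n is 2124.

2124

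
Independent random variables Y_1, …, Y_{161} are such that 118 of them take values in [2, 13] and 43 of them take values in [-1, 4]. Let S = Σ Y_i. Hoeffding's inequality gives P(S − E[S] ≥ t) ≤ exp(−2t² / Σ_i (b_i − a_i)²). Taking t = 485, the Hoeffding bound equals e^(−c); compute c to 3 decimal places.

Σ(b_i − a_i)² = 118·11² + 43·5² = 15353.
c = 2t² / 15353 = 2·485² / 15353 = 30.6422.

30.642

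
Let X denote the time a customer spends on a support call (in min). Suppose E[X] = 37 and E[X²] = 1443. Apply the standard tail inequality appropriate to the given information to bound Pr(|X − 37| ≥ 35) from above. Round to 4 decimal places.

0.0604

The first two moments determine the variance, so Chebyshev's inequality is the sharpest standard bound available.
Var(X) = E[X²] − (E[X])² = 1443 − 1369 = 74.
Chebyshev's inequality: Pr(|X − μ| ≥ t) ≤ Var(X)/t² = 74/1225 = 0.0604.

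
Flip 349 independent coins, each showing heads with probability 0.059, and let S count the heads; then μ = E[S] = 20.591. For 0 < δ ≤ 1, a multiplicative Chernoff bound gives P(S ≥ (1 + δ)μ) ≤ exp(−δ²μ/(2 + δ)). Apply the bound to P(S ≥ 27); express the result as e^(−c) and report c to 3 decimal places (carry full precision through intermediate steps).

0.863

Write 27 = (1 + δ)μ, so δ = 27/20.591 − 1 = 0.3112525…
Then the exponent is δ²μ/(2 + δ) = (27 − μ)² / (μ·(2 + δ)) = 0.863089.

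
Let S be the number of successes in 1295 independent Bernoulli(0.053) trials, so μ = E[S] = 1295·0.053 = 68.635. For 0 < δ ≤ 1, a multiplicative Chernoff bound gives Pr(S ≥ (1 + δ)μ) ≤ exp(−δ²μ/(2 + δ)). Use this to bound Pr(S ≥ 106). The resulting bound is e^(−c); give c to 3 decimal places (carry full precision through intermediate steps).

Write 106 = (1 + δ)μ, so δ = 106/68.635 − 1 = 0.5444015…
Then the exponent is δ²μ/(2 + δ) = (106 − μ)² / (μ·(2 + δ)) = 7.994636.

7.995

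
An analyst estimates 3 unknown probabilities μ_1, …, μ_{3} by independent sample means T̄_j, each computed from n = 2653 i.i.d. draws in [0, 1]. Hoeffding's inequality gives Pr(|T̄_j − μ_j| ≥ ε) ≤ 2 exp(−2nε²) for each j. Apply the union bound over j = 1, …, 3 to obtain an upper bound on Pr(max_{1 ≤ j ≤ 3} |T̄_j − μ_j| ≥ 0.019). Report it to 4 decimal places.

Per-experiment Hoeffding bound: 2·exp(−2·2653·0.019²) = 2·exp(−1.91547) = 0.29455.
Union bound over 3 events: 3·0.29455 = 0.88364.

0.8836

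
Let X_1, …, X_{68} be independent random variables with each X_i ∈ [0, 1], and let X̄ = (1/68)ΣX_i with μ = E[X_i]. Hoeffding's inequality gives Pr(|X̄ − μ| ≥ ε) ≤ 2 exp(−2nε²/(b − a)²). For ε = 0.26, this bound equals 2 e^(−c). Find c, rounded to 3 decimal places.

c = 2nε²/(b − a)² = 2·68·0.26² / 1² = 9.1936.

9.194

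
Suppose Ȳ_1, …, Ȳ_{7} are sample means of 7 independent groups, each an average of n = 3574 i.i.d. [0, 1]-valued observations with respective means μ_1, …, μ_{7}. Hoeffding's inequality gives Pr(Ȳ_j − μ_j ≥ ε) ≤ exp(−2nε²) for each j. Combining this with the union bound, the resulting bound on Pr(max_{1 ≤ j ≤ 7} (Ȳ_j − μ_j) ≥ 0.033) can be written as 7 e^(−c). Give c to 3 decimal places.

Union bound over the 7 events: Pr(max_{1 ≤ j ≤ 7} (Ȳ_j − μ_j) ≥ 0.033) ≤ 7·exp(−2nε²) = 7 exp(−2·3574·0.033²).
So c = 2·3574·0.033² = 7.7842.

7.784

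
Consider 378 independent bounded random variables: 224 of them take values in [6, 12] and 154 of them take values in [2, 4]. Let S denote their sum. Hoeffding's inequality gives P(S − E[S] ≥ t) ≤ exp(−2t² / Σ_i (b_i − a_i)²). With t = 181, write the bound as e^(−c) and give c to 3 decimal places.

Σ(b_i − a_i)² = 224·6² + 154·2² = 8680.
c = 2t² / 8680 = 2·181² / 8680 = 7.5486.

7.549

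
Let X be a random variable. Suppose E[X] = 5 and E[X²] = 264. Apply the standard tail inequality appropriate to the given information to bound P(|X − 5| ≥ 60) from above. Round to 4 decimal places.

The first two moments determine the variance, so Chebyshev's inequality is the sharpest standard bound available.
Var(X) = E[X²] − (E[X])² = 264 − 25 = 239.
Chebyshev's inequality: P(|X − μ| ≥ t) ≤ Var(X)/t² = 239/3600 = 0.0664.

0.0664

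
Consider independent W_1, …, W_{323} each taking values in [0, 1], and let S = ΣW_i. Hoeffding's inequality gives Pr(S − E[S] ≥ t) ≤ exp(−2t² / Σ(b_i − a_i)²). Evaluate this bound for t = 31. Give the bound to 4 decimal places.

Σ(b_i − a_i)² = 323·(1)² = 323.
Exponent = 2·31²/323 = 5.9505.
Bound = exp(−5.9505) = 0.00260.

0.0026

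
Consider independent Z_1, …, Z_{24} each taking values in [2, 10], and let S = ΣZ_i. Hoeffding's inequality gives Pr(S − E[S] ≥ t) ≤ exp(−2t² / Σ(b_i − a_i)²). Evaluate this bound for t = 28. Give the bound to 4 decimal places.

Σ(b_i − a_i)² = 24·(8)² = 1536.
Exponent = 2·28²/1536 = 1.0208.
Bound = exp(−1.0208) = 0.36029.

0.3603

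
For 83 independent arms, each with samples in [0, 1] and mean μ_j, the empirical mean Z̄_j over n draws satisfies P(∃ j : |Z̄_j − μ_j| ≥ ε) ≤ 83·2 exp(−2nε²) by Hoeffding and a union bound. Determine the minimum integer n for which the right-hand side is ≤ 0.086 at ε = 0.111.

Need 2·83·exp(−2nε²) ≤ 0.086, i.e. exp(−2nε²) ≤ 0.086/166.
So 2nε² ≥ ln(166/0.086) = 7.565396.
Hence n ≥ 7.565396/(2·0.111²) = 307.012.
The smallest integer n is 308.

308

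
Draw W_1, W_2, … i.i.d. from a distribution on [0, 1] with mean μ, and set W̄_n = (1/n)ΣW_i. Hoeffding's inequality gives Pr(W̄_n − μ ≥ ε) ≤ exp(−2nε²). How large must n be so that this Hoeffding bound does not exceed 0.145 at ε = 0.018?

Require exp(−2nε²) ≤ 0.145, i.e. 2nε² ≥ ln(1/0.145) = 1.931022.
So n ≥ 1.931022 / (2·0.018²) = 2979.972.
The smallest integer n is 2980.

2980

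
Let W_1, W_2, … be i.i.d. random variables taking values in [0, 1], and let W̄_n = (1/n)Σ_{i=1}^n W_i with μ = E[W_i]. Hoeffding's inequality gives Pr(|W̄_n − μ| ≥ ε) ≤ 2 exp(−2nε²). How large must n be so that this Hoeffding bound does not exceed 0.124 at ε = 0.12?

Require 2·exp(−2nε²) ≤ 0.124, i.e. 2nε² ≥ ln(2/0.124) = 2.780621.
So n ≥ 2.780621 / (2·0.12²) = 96.549.
The smallest integer n is 97.

97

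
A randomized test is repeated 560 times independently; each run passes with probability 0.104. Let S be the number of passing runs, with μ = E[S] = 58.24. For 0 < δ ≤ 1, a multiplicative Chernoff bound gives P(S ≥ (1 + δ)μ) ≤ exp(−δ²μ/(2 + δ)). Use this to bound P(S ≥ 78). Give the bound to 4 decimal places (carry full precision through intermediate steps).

0.0569

Write 78 = (1 + δ)μ, so δ = 78/58.24 − 1 = 0.3392857…
Then the exponent is δ²μ/(2 + δ) = (78 − μ)² / (μ·(2 + δ)) = 2.865954.
Bound = exp(−2.865954) = 0.05693.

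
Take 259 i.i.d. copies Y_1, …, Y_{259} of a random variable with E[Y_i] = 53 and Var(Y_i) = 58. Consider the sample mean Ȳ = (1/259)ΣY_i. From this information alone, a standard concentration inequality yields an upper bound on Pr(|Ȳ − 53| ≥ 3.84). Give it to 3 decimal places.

With mean and variance of each term known, Chebyshev's inequality bounds the deviation of the sum (or sample mean).
Var(Ȳ) = Var(Y_i)/n = 58/259 = 0.22394.
Chebyshev: Pr(|Ȳ − 53| ≥ 3.84) ≤ Var(Ȳ)/(3.84)² = 58/(259·3.84²) = 0.0152.

0.015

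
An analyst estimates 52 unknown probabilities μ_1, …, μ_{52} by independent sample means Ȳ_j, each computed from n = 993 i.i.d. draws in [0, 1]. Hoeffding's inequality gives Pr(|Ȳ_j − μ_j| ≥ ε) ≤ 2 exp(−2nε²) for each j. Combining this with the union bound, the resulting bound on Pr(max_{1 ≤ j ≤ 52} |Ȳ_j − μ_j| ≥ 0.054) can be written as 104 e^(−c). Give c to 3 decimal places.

5.791

Union bound over the 52 events: Pr(max_{1 ≤ j ≤ 52} |Ȳ_j − μ_j| ≥ 0.054) ≤ 52·2·exp(−2nε²) = 104 exp(−2·993·0.054²).
So c = 2·993·0.054² = 5.7912.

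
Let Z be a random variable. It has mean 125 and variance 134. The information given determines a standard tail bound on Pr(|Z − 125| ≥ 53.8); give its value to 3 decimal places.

Mean and variance are known, so Chebyshev's inequality applies.
Chebyshev: Pr(|Z − μ| ≥ t) ≤ Var(Z)/t².
Bound = 134 / 2894.44 = 0.0463.

0.046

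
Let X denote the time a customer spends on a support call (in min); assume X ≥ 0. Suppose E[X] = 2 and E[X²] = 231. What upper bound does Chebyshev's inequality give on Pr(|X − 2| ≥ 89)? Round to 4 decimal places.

0.0287

Var(X) = E[X²] − (E[X])² = 231 − 4 = 227.
Chebyshev's inequality: Pr(|X − μ| ≥ t) ≤ Var(X)/t² = 227/7921 = 0.0287.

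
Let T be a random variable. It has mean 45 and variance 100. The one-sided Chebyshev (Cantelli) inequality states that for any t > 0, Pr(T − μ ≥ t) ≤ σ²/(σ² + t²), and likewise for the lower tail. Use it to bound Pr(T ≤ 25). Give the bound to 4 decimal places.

Here σ² = 100 and t = 20, so σ² + t² = 500.
Cantelli's bound: 100/500 = 0.2000.

0.2000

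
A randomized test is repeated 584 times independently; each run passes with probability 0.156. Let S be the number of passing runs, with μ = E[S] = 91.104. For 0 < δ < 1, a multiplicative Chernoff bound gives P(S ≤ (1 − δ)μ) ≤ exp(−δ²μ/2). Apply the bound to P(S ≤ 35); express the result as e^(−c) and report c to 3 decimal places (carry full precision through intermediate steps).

Write 35 = (1 − δ)μ, so δ = 1 − 35/91.104 = 0.6158237…
Then the exponent is δ²μ/2 = (μ − 35)²/(2μ) = 17.275086.

17.275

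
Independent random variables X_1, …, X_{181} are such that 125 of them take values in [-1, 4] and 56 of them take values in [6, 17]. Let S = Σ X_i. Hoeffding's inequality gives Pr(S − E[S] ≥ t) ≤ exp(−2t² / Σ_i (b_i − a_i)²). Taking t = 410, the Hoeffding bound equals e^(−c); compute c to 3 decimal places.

33.956

Σ(b_i − a_i)² = 125·5² + 56·11² = 9901.
c = 2t² / 9901 = 2·410² / 9901 = 33.9562.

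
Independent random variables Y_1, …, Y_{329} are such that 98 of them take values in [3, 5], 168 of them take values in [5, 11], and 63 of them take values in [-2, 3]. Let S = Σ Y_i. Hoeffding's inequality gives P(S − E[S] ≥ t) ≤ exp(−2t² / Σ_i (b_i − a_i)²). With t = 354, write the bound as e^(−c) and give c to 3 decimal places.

31.270

Σ(b_i − a_i)² = 98·2² + 168·6² + 63·5² = 8015.
c = 2t² / 8015 = 2·354² / 8015 = 31.2704.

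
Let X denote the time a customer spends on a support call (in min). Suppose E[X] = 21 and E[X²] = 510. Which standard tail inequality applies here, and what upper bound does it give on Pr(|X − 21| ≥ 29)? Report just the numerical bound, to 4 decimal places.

The first two moments determine the variance, so Chebyshev's inequality is the sharpest standard bound available.
Var(X) = E[X²] − (E[X])² = 510 − 441 = 69.
Chebyshev's inequality: Pr(|X − μ| ≥ t) ≤ Var(X)/t² = 69/841 = 0.0820.

0.0820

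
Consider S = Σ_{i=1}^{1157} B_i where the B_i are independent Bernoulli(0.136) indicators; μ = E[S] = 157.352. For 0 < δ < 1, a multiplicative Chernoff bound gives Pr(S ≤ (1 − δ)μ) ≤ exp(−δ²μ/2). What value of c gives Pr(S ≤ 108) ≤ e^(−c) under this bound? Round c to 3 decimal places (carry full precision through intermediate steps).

7.739

Write 108 = (1 − δ)μ, so δ = 1 − 108/157.352 = 0.3136408…
Then the exponent is δ²μ/2 = (μ − 108)²/(2μ) = 7.739399.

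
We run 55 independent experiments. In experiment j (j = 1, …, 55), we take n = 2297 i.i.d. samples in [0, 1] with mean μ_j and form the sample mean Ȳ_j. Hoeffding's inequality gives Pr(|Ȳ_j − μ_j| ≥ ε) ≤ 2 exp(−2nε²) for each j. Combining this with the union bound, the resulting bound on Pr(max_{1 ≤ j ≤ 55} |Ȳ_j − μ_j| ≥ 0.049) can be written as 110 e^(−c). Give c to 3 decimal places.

Union bound over the 55 events: Pr(max_{1 ≤ j ≤ 55} |Ȳ_j − μ_j| ≥ 0.049) ≤ 55·2·exp(−2nε²) = 110 exp(−2·2297·0.049²).
So c = 2·2297·0.049² = 11.0302.

11.030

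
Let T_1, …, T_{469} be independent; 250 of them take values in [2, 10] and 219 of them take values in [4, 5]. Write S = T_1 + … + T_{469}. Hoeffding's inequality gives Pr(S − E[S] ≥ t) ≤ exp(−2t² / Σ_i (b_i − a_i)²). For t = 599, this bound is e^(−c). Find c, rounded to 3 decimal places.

44.245

Σ(b_i − a_i)² = 250·8² + 219·1² = 16219.
c = 2t² / 16219 = 2·599² / 16219 = 44.2445.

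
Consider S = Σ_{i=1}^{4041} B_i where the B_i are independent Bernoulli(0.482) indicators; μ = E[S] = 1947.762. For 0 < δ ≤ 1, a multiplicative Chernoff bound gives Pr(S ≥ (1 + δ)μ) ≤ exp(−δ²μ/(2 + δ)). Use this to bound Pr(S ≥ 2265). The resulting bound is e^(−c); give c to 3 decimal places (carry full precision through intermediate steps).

23.889

Write 2265 = (1 + δ)μ, so δ = 2265/1947.762 − 1 = 0.1628731…
Then the exponent is δ²μ/(2 + δ) = (2265 − μ)² / (μ·(2 + δ)) = 23.889303.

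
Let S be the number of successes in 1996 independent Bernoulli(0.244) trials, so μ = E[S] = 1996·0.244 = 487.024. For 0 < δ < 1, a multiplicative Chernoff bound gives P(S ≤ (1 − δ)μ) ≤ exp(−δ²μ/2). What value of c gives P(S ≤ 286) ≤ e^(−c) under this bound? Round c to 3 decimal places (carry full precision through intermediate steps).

41.487

Write 286 = (1 − δ)μ, so δ = 1 − 286/487.024 = 0.4127599…
Then the exponent is δ²μ/2 = (μ − 286)²/(2μ) = 41.487328.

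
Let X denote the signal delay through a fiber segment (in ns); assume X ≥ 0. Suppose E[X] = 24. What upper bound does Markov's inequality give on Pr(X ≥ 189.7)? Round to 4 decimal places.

Markov's inequality: for a non-negative random variable, Pr(X ≥ a) ≤ E[X]/a.
Here E[X] = 24 and a = 189.7, so the bound is 24/189.7 = 0.1265.

0.1265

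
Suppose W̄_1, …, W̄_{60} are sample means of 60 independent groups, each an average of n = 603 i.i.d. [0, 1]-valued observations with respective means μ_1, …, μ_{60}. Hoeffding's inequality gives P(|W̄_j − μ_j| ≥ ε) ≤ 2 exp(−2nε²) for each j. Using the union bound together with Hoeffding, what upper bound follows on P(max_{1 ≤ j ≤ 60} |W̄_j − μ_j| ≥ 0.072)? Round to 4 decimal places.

0.2312

Per-experiment Hoeffding bound: 2·exp(−2·603·0.072²) = 2·exp(−6.25190) = 0.0038536.
Union bound over 60 events: 60·0.0038536 = 0.23121.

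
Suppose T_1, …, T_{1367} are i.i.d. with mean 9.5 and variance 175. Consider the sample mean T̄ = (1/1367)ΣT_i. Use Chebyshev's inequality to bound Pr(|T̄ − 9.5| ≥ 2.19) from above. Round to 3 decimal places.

0.027

Var(T̄) = Var(T_i)/n = 175/1367 = 0.12802.
Chebyshev: Pr(|T̄ − 9.5| ≥ 2.19) ≤ Var(T̄)/(2.19)² = 175/(1367·2.19²) = 0.0267.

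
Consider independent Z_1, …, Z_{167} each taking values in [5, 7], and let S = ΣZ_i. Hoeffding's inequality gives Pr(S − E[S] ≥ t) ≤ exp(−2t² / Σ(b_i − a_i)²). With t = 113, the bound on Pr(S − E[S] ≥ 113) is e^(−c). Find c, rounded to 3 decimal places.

Σ(b_i − a_i)² = 167·(2)² = 668.
c = 2t²/668 = 2·113²/668 = 38.2305.

38.231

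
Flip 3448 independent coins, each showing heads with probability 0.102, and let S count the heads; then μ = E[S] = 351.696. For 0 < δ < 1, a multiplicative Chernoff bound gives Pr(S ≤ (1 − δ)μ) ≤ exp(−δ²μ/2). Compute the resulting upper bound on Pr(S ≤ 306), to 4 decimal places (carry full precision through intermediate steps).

0.0514

Write 306 = (1 − δ)μ, so δ = 1 − 306/351.696 = 0.1299304…
Then the exponent is δ²μ/2 = (μ − 306)²/(2μ) = 2.968650.
Bound = exp(−2.968650) = 0.05137.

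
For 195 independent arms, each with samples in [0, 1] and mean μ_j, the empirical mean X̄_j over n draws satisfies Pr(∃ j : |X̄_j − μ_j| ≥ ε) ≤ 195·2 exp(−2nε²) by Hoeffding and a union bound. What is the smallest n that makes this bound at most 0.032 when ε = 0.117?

344

Need 2·195·exp(−2nε²) ≤ 0.032, i.e. exp(−2nε²) ≤ 0.032/390.
So 2nε² ≥ ln(390/0.032) = 9.408166.
Hence n ≥ 9.408166/(2·0.117²) = 343.640.
The smallest integer n is 344.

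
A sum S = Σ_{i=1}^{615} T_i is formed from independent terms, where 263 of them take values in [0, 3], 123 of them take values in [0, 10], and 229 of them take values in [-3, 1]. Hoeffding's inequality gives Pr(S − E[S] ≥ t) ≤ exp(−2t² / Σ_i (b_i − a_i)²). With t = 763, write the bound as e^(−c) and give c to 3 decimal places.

63.517

Σ(b_i − a_i)² = 263·3² + 123·10² + 229·4² = 18331.
c = 2t² / 18331 = 2·763² / 18331 = 63.5174.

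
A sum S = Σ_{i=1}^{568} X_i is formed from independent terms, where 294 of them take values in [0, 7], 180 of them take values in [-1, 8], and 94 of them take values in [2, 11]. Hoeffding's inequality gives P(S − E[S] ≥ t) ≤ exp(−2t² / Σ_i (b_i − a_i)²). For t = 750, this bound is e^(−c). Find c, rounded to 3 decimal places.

30.738

Σ(b_i − a_i)² = 294·7² + 180·9² + 94·9² = 36600.
c = 2t² / 36600 = 2·750² / 36600 = 30.7377.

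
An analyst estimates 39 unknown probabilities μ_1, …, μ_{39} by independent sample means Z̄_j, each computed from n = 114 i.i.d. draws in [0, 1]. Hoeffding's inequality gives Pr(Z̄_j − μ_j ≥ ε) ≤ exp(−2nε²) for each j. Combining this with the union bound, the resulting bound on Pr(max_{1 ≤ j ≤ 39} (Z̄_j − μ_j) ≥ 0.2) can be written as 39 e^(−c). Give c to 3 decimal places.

9.120

Union bound over the 39 events: Pr(max_{1 ≤ j ≤ 39} (Z̄_j − μ_j) ≥ 0.2) ≤ 39·exp(−2nε²) = 39 exp(−2·114·0.2²).
So c = 2·114·0.2² = 9.1200.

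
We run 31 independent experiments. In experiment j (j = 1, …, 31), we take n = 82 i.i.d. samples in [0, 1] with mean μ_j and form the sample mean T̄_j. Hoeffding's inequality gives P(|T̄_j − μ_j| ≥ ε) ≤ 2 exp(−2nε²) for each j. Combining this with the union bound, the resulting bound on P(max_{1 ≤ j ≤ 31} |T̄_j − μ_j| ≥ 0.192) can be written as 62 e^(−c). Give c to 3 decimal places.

6.046

Union bound over the 31 events: P(max_{1 ≤ j ≤ 31} |T̄_j − μ_j| ≥ 0.192) ≤ 31·2·exp(−2nε²) = 62 exp(−2·82·0.192²).
So c = 2·82·0.192² = 6.0457.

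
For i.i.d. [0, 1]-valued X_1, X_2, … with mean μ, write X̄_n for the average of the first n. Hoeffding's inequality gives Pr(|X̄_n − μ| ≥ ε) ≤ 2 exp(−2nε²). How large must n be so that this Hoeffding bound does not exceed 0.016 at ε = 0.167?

Require 2·exp(−2nε²) ≤ 0.016, i.e. 2nε² ≥ ln(2/0.016) = 4.828314.
So n ≥ 4.828314 / (2·0.167²) = 86.563.
The smallest integer n is 87.

87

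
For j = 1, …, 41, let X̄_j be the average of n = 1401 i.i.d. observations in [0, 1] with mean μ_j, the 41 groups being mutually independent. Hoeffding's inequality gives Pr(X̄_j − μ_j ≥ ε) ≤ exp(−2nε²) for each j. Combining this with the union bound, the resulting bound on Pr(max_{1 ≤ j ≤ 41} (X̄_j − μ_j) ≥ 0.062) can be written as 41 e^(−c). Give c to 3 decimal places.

10.771

Union bound over the 41 events: Pr(max_{1 ≤ j ≤ 41} (X̄_j − μ_j) ≥ 0.062) ≤ 41·exp(−2nε²) = 41 exp(−2·1401·0.062²).
So c = 2·1401·0.062² = 10.7709.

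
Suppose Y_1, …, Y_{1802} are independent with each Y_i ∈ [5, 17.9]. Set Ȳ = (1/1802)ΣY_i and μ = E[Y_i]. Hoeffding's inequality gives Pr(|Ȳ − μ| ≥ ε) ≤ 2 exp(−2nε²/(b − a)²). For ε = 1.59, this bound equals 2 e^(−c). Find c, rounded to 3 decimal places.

54.752

c = 2nε²/(b − a)² = 2·1802·1.59² / 12.9² = 54.7520.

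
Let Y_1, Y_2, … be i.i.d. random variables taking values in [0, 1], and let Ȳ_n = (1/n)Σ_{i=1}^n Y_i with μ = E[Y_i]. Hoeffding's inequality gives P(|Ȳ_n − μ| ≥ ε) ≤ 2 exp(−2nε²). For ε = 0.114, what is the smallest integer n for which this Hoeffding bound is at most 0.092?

Require 2·exp(−2nε²) ≤ 0.092, i.e. 2nε² ≥ ln(2/0.092) = 3.079114.
So n ≥ 3.079114 / (2·0.114²) = 118.464.
The smallest integer n is 119.

119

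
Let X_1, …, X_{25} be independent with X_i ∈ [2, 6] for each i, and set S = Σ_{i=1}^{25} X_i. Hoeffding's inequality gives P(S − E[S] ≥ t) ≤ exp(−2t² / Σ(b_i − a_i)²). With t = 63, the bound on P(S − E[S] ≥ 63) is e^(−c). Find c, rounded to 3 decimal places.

Σ(b_i − a_i)² = 25·(4)² = 400.
c = 2t²/400 = 2·63²/400 = 19.8450.

19.845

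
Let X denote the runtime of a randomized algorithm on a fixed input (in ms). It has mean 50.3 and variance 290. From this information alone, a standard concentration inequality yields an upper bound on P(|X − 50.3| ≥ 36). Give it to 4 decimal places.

Mean and variance are known, so Chebyshev's inequality applies.
Chebyshev: P(|X − μ| ≥ t) ≤ Var(X)/t².
Bound = 290 / 1296 = 0.2238.

0.2238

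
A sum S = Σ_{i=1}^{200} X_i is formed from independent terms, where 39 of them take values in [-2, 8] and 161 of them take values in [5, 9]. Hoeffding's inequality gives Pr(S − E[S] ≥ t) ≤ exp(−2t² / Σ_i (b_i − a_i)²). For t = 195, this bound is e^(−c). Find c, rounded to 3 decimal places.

Σ(b_i − a_i)² = 39·10² + 161·4² = 6476.
c = 2t² / 6476 = 2·195² / 6476 = 11.7434.

11.743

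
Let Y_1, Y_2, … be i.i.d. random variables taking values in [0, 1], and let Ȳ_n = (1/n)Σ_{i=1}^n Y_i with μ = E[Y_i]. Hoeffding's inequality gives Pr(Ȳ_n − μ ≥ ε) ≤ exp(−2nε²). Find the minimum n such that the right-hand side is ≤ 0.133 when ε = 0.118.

Require exp(−2nε²) ≤ 0.133, i.e. 2nε² ≥ ln(1/0.133) = 2.017406.
So n ≥ 2.017406 / (2·0.118²) = 72.443.
The smallest integer n is 73.

73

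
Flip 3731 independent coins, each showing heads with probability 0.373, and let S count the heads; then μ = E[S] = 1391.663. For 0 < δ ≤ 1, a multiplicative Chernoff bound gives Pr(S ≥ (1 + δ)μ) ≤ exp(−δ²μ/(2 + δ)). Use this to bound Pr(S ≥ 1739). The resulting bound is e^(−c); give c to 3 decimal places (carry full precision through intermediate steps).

38.536

Write 1739 = (1 + δ)μ, so δ = 1739/1391.663 − 1 = 0.2495841…
Then the exponent is δ²μ/(2 + δ) = (1739 − μ)² / (μ·(2 + δ)) = 38.535924.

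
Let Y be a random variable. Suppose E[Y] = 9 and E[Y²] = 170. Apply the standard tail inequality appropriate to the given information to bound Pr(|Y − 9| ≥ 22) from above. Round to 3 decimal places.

0.184

The first two moments determine the variance, so Chebyshev's inequality is the sharpest standard bound available.
Var(Y) = E[Y²] − (E[Y])² = 170 − 81 = 89.
Chebyshev's inequality: Pr(|Y − μ| ≥ t) ≤ Var(Y)/t² = 89/484 = 0.1839.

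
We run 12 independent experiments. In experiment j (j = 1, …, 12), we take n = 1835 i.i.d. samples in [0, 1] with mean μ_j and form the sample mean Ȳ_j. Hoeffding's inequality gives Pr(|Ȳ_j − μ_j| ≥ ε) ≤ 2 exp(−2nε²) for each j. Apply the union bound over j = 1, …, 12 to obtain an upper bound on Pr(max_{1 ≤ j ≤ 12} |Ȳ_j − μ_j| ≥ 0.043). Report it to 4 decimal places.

Per-experiment Hoeffding bound: 2·exp(−2·1835·0.043²) = 2·exp(−6.78583) = 0.0022593.
Union bound over 12 events: 12·0.0022593 = 0.02711.

0.0271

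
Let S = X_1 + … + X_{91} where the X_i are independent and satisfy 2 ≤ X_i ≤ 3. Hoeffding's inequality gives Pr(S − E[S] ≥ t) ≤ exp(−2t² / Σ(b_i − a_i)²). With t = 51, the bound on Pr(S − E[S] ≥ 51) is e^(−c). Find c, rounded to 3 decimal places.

Σ(b_i − a_i)² = 91·(1)² = 91.
c = 2t²/91 = 2·51²/91 = 57.1648.

57.165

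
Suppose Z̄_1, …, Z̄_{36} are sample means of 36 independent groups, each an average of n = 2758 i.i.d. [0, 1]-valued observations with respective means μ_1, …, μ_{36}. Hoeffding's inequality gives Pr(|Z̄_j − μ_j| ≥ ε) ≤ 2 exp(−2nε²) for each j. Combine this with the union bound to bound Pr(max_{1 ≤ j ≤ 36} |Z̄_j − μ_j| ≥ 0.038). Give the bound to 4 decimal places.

0.0250

Per-experiment Hoeffding bound: 2·exp(−2·2758·0.038²) = 2·exp(−7.96510) = 0.00069475.
Union bound over 36 events: 36·0.00069475 = 0.02501.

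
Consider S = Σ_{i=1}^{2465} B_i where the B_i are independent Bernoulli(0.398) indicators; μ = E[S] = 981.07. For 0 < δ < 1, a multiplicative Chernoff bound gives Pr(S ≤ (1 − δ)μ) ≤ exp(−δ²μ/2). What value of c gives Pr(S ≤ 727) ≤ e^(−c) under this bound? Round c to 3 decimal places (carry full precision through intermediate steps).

Write 727 = (1 − δ)μ, so δ = 1 − 727/981.07 = 0.2589723…
Then the exponent is δ²μ/2 = (μ − 727)²/(2μ) = 32.898552.

32.899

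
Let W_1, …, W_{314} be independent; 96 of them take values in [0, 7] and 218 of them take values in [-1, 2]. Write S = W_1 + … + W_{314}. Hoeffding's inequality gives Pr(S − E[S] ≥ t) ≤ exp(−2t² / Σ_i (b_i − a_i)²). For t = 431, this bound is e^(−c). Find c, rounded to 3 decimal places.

Σ(b_i − a_i)² = 96·7² + 218·3² = 6666.
c = 2t² / 6666 = 2·431² / 6666 = 55.7339.

55.734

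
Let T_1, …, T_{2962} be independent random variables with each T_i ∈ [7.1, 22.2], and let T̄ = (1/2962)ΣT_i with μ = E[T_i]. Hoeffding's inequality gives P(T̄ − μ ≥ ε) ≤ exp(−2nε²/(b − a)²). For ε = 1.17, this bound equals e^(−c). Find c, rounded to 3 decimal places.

35.566

c = 2nε²/(b − a)² = 2·2962·1.17² / 15.1² = 35.5658.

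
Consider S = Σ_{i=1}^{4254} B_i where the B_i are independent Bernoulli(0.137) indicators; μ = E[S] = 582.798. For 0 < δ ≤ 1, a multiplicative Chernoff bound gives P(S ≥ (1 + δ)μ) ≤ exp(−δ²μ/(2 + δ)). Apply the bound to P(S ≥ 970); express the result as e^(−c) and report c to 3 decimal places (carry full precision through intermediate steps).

96.552

Write 970 = (1 + δ)μ, so δ = 970/582.798 − 1 = 0.6643846…
Then the exponent is δ²μ/(2 + δ) = (970 − μ)² / (μ·(2 + δ)) = 96.551766.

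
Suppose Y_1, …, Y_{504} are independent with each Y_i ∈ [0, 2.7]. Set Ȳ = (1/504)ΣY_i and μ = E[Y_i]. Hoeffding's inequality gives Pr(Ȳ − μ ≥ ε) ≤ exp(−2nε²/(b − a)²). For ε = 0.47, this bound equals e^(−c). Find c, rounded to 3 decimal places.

c = 2nε²/(b − a)² = 2·504·0.47² / 2.7² = 30.5442.

30.544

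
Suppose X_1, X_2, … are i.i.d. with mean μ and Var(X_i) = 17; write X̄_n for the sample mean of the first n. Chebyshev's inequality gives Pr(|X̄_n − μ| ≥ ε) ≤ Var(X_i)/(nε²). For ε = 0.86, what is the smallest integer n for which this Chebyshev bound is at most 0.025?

Require 17/(n·0.86²) ≤ 0.025, i.e. n ≥ 17/(0.025·0.86²) = 919.416.
The smallest integer n is 920.

920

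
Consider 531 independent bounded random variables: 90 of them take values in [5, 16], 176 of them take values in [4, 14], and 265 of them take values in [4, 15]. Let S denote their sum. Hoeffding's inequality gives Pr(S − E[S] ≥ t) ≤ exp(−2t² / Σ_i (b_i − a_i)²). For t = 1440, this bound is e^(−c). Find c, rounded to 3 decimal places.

68.486

Σ(b_i − a_i)² = 90·11² + 176·10² + 265·11² = 60555.
c = 2t² / 60555 = 2·1440² / 60555 = 68.4865.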